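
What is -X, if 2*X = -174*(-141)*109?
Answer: -1337103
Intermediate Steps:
X = 1337103 (X = (-174*(-141)*109)/2 = (24534*109)/2 = (1/2)*2674206 = 1337103)
-X = -1*1337103 = -1337103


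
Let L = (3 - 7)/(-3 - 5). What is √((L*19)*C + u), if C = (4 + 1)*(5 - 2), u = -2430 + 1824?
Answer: 3*I*√206/2 ≈ 21.529*I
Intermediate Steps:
L = ½ (L = -4/(-8) = -4*(-⅛) = ½ ≈ 0.50000)
u = -606
C = 15 (C = 5*3 = 15)
√((L*19)*C + u) = √(((½)*19)*15 - 606) = √((19/2)*15 - 606) = √(285/2 - 606) = √(-927/2) = 3*I*√206/2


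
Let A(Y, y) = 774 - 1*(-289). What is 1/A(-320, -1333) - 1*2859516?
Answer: -3039665507/1063 ≈ -2.8595e+6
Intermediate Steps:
A(Y, y) = 1063 (A(Y, y) = 774 + 289 = 1063)
1/A(-320, -1333) - 1*2859516 = 1/1063 - 1*2859516 = 1/1063 - 2859516 = -3039665507/1063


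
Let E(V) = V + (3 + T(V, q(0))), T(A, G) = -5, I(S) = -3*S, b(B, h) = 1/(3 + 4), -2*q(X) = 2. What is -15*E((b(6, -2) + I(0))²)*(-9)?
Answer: -13095/49 ≈ -267.25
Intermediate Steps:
q(X) = -1 (q(X) = -½*2 = -1)
b(B, h) = ⅐ (b(B, h) = 1/7 = ⅐)
E(V) = -2 + V (E(V) = V + (3 - 5) = V - 2 = -2 + V)
-15*E((b(6, -2) + I(0))²)*(-9) = -15*(-2 + (⅐ - 3*0)²)*(-9) = -15*(-2 + (⅐ + 0)²)*(-9) = -15*(-2 + (⅐)²)*(-9) = -15*(-2 + 1/49)*(-9) = -15*(-97/49)*(-9) = (1455/49)*(-9) = -13095/49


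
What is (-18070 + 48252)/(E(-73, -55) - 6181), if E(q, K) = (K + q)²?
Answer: 30182/10203 ≈ 2.9581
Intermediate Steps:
(-18070 + 48252)/(E(-73, -55) - 6181) = (-18070 + 48252)/((-55 - 73)² - 6181) = 30182/((-128)² - 6181) = 30182/(16384 - 6181) = 30182/10203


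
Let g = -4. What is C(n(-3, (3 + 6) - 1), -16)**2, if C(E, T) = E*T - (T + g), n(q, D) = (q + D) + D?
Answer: 35344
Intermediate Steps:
n(q, D) = q + 2*D (n(q, D) = (D + q) + D = q + 2*D)
C(E, T) = 4 - T + E*T (C(E, T) = E*T - (T - 4) = E*T - (-4 + T) = E*T + (4 - T) = 4 - T + E*T)
C(n(-3, (3 + 6) - 1), -16)**2 = (4 - 1*(-16) + (-3 + 2*((3 + 6) - 1))*(-16))**2 = (4 + 16 + (-3 + 2*(9 - 1))*(-16))**2 = (4 + 16 + (-3 + 2*8)*(-16))**2 = (4 + 16 + (-3 + 16)*(-16))**2 = (4 + 16 + 13*(-16))**2 = (4 + 16 - 208)**2 = (-188)**2 = 35344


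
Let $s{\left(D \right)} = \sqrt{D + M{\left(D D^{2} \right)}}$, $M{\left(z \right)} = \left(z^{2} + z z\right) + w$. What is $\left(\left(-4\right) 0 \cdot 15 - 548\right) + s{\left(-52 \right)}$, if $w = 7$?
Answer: $-548 + \sqrt{39541219283} \approx 1.983 \cdot 10^{5}$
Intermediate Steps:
$M{\left(z \right)} = 7 + 2 z^{2}$ ($M{\left(z \right)} = \left(z^{2} + z z\right) + 7 = \left(z^{2} + z^{2}\right) + 7 = 2 z^{2} + 7 = 7 + 2 z^{2}$)
$s{\left(D \right)} = \sqrt{7 + D + 2 D^{6}}$ ($s{\left(D \right)} = \sqrt{D + \left(7 + 2 \left(D D^{2}\right)^{2}\right)} = \sqrt{D + \left(7 + 2 \left(D^{3}\right)^{2}\right)} = \sqrt{D + \left(7 + 2 D^{6}\right)} = \sqrt{7 + D + 2 D^{6}}$)
$\left(\left(-4\right) 0 \cdot 15 - 548\right) + s{\left(-52 \right)} = \left(\left(-4\right) 0 \cdot 15 - 548\right) + \sqrt{7 - 52 + 2 \left(-52\right)^{6}} = \left(0 \cdot 15 - 548\right) + \sqrt{7 - 52 + 2 \cdot 19770609664} = \left(0 - 548\right) + \sqrt{7 - 52 + 39541219328} = -548 + \sqrt{39541219283}$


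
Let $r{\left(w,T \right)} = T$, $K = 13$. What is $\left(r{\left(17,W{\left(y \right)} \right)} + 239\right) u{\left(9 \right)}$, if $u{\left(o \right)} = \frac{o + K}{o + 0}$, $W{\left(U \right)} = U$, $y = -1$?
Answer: $\frac{5236}{9} \approx 581.78$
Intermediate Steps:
$u{\left(o \right)} = \frac{13 + o}{o}$ ($u{\left(o \right)} = \frac{o + 13}{o + 0} = \frac{13 + o}{o}$)
$\left(r{\left(17,W{\left(y \right)} \right)} + 239\right) u{\left(9 \right)} = \left(-1 + 239\right) \frac{13 + 9}{9} = 238 \cdot \frac{1}{9} \cdot 22 = 238 \cdot \frac{22}{9} = \frac{5236}{9}$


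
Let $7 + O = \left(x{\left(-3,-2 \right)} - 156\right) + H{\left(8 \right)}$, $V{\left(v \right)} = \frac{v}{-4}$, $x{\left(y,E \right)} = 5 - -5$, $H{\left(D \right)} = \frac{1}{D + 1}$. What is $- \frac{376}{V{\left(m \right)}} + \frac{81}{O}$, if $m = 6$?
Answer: $\frac{1032565}{4128} \approx 250.14$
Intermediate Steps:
$H{\left(D \right)} = \frac{1}{1 + D}$
$x{\left(y,E \right)} = 10$ ($x{\left(y,E \right)} = 5 + 5 = 10$)
$V{\left(v \right)} = - \frac{v}{4}$ ($V{\left(v \right)} = v \left(- \frac{1}{4}\right) = - \frac{v}{4}$)
$O = - \frac{1376}{9}$ ($O = -7 + \left(\left(10 - 156\right) + \frac{1}{1 + 8}\right) = -7 - \left(146 - \frac{1}{9}\right) = -7 + \left(-146 + \frac{1}{9}\right) = -7 - \frac{1313}{9} = - \frac{1376}{9} \approx -152.89$)
$- \frac{376}{V{\left(m \right)}} + \frac{81}{O} = - \frac{376}{\left(- \frac{1}{4}\right) 6} + \frac{81}{- \frac{1376}{9}} = - \frac{376}{- \frac{3}{2}} + 81 \left(- \frac{9}{1376}\right) = \left(-376\right) \left(- \frac{2}{3}\right) - \frac{729}{1376} = \frac{752}{3} - \frac{729}{1376} = \frac{1032565}{4128}$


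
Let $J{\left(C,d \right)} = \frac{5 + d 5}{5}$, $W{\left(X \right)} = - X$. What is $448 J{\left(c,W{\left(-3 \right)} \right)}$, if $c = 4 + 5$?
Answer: $1792$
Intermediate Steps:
$c = 9$
$J{\left(C,d \right)} = 1 + d$ ($J{\left(C,d \right)} = \left(5 + 5 d\right) \frac{1}{5} = 1 + d$)
$448 J{\left(c,W{\left(-3 \right)} \right)} = 448 \left(1 - -3\right) = 448 \left(1 + 3\right) = 448 \cdot 4 = 1792$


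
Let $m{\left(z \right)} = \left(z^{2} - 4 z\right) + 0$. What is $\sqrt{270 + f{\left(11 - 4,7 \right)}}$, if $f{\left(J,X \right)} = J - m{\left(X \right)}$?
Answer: $16$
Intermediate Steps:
$m{\left(z \right)} = z^{2} - 4 z$
$f{\left(J,X \right)} = J - X \left(-4 + X\right)$
$\sqrt{270 + f{\left(11 - 4,7 \right)}} = \sqrt{270 + \left(\left(11 - 4\right) - 7 \left(-4 + 7\right)\right)} = \sqrt{270 + \left(\left(11 - 4\right) - 7 \cdot 3\right)} = \sqrt{270 + \left(7 - 21\right)} = \sqrt{270 - 14} = \sqrt{256} = 16$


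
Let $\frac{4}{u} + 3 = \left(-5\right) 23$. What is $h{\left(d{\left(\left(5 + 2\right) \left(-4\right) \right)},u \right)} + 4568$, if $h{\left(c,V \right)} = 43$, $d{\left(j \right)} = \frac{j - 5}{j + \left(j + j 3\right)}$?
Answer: $4611$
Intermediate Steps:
$d{\left(j \right)} = \frac{-5 + j}{5 j}$ ($d{\left(j \right)} = \frac{-5 + j}{j + \left(j + 3 j\right)} = \frac{-5 + j}{j + 4 j} = \frac{-5 + j}{5 j}$)
$u = - \frac{2}{59}$ ($u = \frac{4}{-3 - 115} = \frac{4}{-118} = 4 \left(- \frac{1}{118}\right) = - \frac{2}{59} \approx -0.033898$)
$h{\left(d{\left(\left(5 + 2\right) \left(-4\right) \right)},u \right)} + 4568 = 43 + 4568 = 4611$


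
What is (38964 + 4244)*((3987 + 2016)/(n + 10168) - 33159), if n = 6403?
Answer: -23741576929488/16571 ≈ -1.4327e+9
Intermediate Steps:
(38964 + 4244)*((3987 + 2016)/(n + 10168) - 33159) = (38964 + 4244)*((3987 + 2016)/(6403 + 10168) - 33159) = 43208*(6003/16571 - 33159) = 43208*(-549471786/16571) = -23741576929488/16571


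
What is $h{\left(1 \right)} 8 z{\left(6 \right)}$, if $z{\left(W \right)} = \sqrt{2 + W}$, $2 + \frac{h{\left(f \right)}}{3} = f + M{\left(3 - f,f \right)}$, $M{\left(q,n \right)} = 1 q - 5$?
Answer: $- 192 \sqrt{2} \approx -271.53$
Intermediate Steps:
$M{\left(q,n \right)} = -5 + q$ ($M{\left(q,n \right)} = q - 5 = -5 + q$)
$h{\left(f \right)} = -12$ ($h{\left(f \right)} = -6 + 3 \left(f - \left(2 + f\right)\right) = -6 + 3 \left(-2\right) = -6 - 6 = -12$)
$h{\left(1 \right)} 8 z{\left(6 \right)} = \left(-12\right) 8 \sqrt{2 + 6} = - 96 \sqrt{8} = - 96 \cdot 2 \sqrt{2} = - 192 \sqrt{2}$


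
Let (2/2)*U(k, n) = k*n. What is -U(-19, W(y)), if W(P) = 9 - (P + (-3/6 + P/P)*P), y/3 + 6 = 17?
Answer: -1539/2 ≈ -769.50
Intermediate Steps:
y = 33 (y = -18 + 3*17 = -18 + 51 = 33)
W(P) = 9 - 3*P/2 (W(P) = 9 - (P + (-3*⅙ + 1)*P) = 9 - (P + (-½ + 1)*P) = 9 - (P + P/2) = 9 - 3*P/2)
U(k, n) = k*n
-U(-19, W(y)) = -(-19)*(9 - 3/2*33) = -(-19)*(9 - 99/2) = -(-19)*(-81)/2 = -1*1539/2 = -1539/2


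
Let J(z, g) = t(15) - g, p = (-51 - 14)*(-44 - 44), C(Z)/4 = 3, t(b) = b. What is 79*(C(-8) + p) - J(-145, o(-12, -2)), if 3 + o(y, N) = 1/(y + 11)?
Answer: 452809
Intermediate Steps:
o(y, N) = -3 + 1/(11 + y) (o(y, N) = -3 + 1/(y + 11) = -3 + 1/(11 + y))
C(Z) = 12 (C(Z) = 4*3 = 12)
p = 5720 (p = -65*(-88) = 5720)
J(z, g) = 15 - g
79*(C(-8) + p) - J(-145, o(-12, -2)) = 79*(12 + 5720) - (15 - (-32 - 3*(-12))/(11 - 12)) = 79*5732 - (15 - (-32 + 36)/(-1)) = 452828 - (15 - (-1)*4) = 452828 - (15 - 1*(-4)) = 452828 - (15 + 4) = 452828 - 1*19 = 452828 - 19 = 452809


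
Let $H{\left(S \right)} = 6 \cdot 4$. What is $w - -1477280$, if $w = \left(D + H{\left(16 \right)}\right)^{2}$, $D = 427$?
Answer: $1680681$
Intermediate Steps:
$H{\left(S \right)} = 24$
$w = 203401$ ($w = \left(427 + 24\right)^{2} = 451^{2} = 203401$)
$w - -1477280 = 203401 - -1477280 = 203401 + 1477280 = 1680681$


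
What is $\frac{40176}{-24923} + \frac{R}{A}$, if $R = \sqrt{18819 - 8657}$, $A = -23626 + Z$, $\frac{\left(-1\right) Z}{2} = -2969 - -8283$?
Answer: $- \frac{40176}{24923} - \frac{\sqrt{10162}}{34254} \approx -1.6149$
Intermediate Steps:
$Z = -10628$ ($Z = - 2 \left(-2969 - -8283\right) = - 2 \left(-2969 + 8283\right) = \left(-2\right) 5314 = -10628$)
$A = -34254$ ($A = -23626 - 10628 = -34254$)
$R = \sqrt{10162} \approx 100.81$
$\frac{40176}{-24923} + \frac{R}{A} = \frac{40176}{-24923} + \frac{\sqrt{10162}}{-34254} = 40176 \left(- \frac{1}{24923}\right) + \sqrt{10162} \left(- \frac{1}{34254}\right) = - \frac{40176}{24923} - \frac{\sqrt{10162}}{34254}$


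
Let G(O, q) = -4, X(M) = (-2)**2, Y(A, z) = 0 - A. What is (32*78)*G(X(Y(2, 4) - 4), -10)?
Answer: -9984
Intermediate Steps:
Y(A, z) = -A
X(M) = 4
(32*78)*G(X(Y(2, 4) - 4), -10) = (32*78)*(-4) = 2496*(-4) = -9984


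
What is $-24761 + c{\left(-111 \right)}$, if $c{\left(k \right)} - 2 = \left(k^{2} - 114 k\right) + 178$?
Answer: $394$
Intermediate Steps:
$c{\left(k \right)} = 180 + k^{2} - 114 k$ ($c{\left(k \right)} = 2 + \left(\left(k^{2} - 114 k\right) + 178\right) = 2 + \left(178 + k^{2} - 114 k\right) = 180 + k^{2} - 114 k$)
$-24761 + c{\left(-111 \right)} = -24761 + \left(180 + \left(-111\right)^{2} - -12654\right) = -24761 + \left(180 + 12321 + 12654\right) = -24761 + 25155 = 394$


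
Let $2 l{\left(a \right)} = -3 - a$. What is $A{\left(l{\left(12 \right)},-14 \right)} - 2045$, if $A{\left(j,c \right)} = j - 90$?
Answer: $- \frac{4285}{2} \approx -2142.5$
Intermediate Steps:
$l{\left(a \right)} = - \frac{3}{2} - \frac{a}{2}$ ($l{\left(a \right)} = \frac{-3 - a}{2} = - \frac{3}{2} - \frac{a}{2}$)
$A{\left(j,c \right)} = -90 + j$ ($A{\left(j,c \right)} = j - 90 = -90 + j$)
$A{\left(l{\left(12 \right)},-14 \right)} - 2045 = \left(-90 - \frac{15}{2}\right) - 2045 = - \frac{195}{2} - 2045 = - \frac{4285}{2}$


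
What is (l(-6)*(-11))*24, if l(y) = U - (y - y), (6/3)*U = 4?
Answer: -528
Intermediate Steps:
U = 2 (U = (1/2)*4 = 2)
l(y) = 2 (l(y) = 2 - (y - y) = 2 - 1*0 = 2 + 0 = 2)
(l(-6)*(-11))*24 = (2*(-11))*24 = -22*24 = -528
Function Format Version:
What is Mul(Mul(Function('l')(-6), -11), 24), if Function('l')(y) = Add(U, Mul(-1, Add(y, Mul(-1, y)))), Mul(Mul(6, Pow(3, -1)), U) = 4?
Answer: -528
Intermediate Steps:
U = 2 (U = Mul(Rational(1, 2), 4) = 2)
Function('l')(y) = 2 (Function('l')(y) = Add(2, Mul(-1, Add(y, Mul(-1, y)))) = Add(2, Mul(-1, 0)) = Add(2, 0) = 2)
Mul(Mul(Function('l')(-6), -11), 24) = Mul(Mul(2, -11), 24) = Mul(-22, 24) = -528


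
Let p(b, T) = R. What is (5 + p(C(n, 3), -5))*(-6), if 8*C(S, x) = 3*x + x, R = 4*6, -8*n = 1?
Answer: -174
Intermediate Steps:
n = -1/8 (n = -1/8*1 = -1/8 ≈ -0.12500)
R = 24
C(S, x) = x/2 (C(S, x) = (3*x + x)/8 = (4*x)/8 = x/2)
p(b, T) = 24
(5 + p(C(n, 3), -5))*(-6) = (5 + 24)*(-6) = 29*(-6) = -174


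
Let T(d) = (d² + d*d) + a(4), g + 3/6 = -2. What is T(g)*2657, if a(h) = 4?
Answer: 87681/2 ≈ 43841.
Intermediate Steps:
g = -5/2 (g = -½ - 2 = -5/2 ≈ -2.5000)
T(d) = 4 + 2*d² (T(d) = (d² + d*d) + 4 = (d² + d²) + 4 = 2*d² + 4 = 4 + 2*d²)
T(g)*2657 = (4 + 2*(-5/2)²)*2657 = (4 + 2*(25/4))*2657 = (4 + 25/2)*2657 = (33/2)*2657 = 87681/2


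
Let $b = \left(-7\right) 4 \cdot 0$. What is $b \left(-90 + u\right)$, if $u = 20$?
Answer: $0$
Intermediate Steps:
$b = 0$ ($b = \left(-28\right) 0 = 0$)
$b \left(-90 + u\right) = 0 \left(-90 + 20\right) = 0 \left(-70\right) = 0$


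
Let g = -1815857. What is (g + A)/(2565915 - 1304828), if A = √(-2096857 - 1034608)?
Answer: -1815857/1261087 + I*√3131465/1261087 ≈ -1.4399 + 0.0014032*I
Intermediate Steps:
A = I*√3131465 (A = √(-3131465) = I*√3131465 ≈ 1769.6*I)
(g + A)/(2565915 - 1304828) = (-1815857 + I*√3131465)/(2565915 - 1304828) = (-1815857 + I*√3131465)/1261087 = (-1815857 + I*√3131465)*(1/1261087) = -1815857/1261087 + I*√3131465/1261087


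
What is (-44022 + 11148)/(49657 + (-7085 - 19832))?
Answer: -5479/3790 ≈ -1.4456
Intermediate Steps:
(-44022 + 11148)/(49657 + (-7085 - 19832)) = -32874/(49657 - 26917) = -32874/22740 = -32874*1/22740 = -5479/3790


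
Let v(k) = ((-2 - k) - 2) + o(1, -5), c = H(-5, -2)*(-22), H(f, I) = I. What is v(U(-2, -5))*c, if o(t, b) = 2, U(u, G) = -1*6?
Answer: 176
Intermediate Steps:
U(u, G) = -6
c = 44 (c = -2*(-22) = 44)
v(k) = -2 - k (v(k) = ((-2 - k) - 2) + 2 = (-4 - k) + 2 = -2 - k)
v(U(-2, -5))*c = (-2 - 1*(-6))*44 = (-2 + 6)*44 = 4*44 = 176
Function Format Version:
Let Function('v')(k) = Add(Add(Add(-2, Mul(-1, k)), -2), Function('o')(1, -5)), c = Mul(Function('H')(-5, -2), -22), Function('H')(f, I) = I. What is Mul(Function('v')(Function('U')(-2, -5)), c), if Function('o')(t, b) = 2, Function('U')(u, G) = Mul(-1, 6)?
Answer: 176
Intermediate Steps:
Function('U')(u, G) = -6
c = 44 (c = Mul(-2, -22) = 44)
Function('v')(k) = Add(-2, Mul(-1, k)) (Function('v')(k) = Add(Add(Add(-2, Mul(-1, k)), -2), 2) = Add(Add(-4, Mul(-1, k)), 2) = Add(-2, Mul(-1, k)))
Mul(Function('v')(Function('U')(-2, -5)), c) = Mul(Add(-2, Mul(-1, -6)), 44) = Mul(Add(-2, 6), 44) = Mul(4, 44) = 176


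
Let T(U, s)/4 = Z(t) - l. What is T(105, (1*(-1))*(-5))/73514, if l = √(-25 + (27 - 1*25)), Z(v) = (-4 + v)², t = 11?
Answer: 14/5251 - 2*I*√23/36757 ≈ 0.0026662 - 0.00026095*I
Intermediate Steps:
l = I*√23 (l = √(-25 + (27 - 25)) = √(-25 + 2) = √(-23) = I*√23 ≈ 4.7958*I)
T(U, s) = 196 - 4*I*√23 (T(U, s) = 4*((-4 + 11)² - I*√23) = 4*(7² - I*√23) = 4*(49 - I*√23) = 196 - 4*I*√23)
T(105, (1*(-1))*(-5))/73514 = (196 - 4*I*√23)/73514 = (196 - 4*I*√23)*(1/73514) = 14/5251 - 2*I*√23/36757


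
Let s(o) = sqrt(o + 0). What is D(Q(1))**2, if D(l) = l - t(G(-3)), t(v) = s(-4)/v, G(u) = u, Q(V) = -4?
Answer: 140/9 - 16*I/3 ≈ 15.556 - 5.3333*I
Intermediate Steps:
s(o) = sqrt(o)
t(v) = 2*I/v (t(v) = sqrt(-4)/v = (2*I)/v = 2*I/v)
D(l) = l + 2*I/3 (D(l) = l - 2*I/(-3) = l - 2*I*(-1)/3 = l - (-2)*I/3 = l + 2*I/3)
D(Q(1))**2 = (-4 + 2*I/3)**2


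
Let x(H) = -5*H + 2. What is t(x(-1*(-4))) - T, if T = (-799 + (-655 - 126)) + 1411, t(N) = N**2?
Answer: 493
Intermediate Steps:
x(H) = 2 - 5*H
T = -169 (T = (-799 - 781) + 1411 = -1580 + 1411 = -169)
t(x(-1*(-4))) - T = (2 - (-5)*(-4))**2 - 1*(-169) = (2 - 5*4)**2 + 169 = (2 - 20)**2 + 169 = (-18)**2 + 169 = 324 + 169 = 493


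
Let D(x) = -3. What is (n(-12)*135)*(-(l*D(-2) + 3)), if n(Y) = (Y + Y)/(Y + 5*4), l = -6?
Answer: 8505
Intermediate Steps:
n(Y) = 2*Y/(20 + Y) (n(Y) = (2*Y)/(Y + 20) = (2*Y)/(20 + Y) = 2*Y/(20 + Y))
(n(-12)*135)*(-(l*D(-2) + 3)) = ((2*(-12)/(20 - 12))*135)*(-(-6*(-3) + 3)) = ((2*(-12)/8)*135)*(-(18 + 3)) = ((2*(-12)*(1/8))*135)*(-1*21) = -3*135*(-21) = -405*(-21) = 8505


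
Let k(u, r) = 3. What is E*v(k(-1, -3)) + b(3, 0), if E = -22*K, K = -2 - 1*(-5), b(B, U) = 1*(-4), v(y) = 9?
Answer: -598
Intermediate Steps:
b(B, U) = -4
K = 3 (K = -2 + 5 = 3)
E = -66 (E = -22*3 = -66)
E*v(k(-1, -3)) + b(3, 0) = -66*9 - 4 = -594 - 4 = -598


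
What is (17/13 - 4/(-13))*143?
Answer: 231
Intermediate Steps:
(17/13 - 4/(-13))*143 = (17*(1/13) - 4*(-1/13))*143 = (17/13 + 4/13)*143 = (21/13)*143 = 231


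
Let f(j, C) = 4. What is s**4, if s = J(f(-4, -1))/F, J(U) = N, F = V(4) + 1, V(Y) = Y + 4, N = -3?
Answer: 1/81 ≈ 0.012346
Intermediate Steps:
V(Y) = 4 + Y
F = 9 (F = (4 + 4) + 1 = 8 + 1 = 9)
J(U) = -3
s = -1/3 (s = -3/9 = -3*1/9 = -1/3 ≈ -0.33333)
s**4 = (-1/3)**4 = 1/81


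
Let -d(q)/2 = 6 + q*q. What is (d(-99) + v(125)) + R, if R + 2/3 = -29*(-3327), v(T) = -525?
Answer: 229030/3 ≈ 76343.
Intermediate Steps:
R = 289447/3 (R = -⅔ - 29*(-3327) = -⅔ + 96483 = 289447/3 ≈ 96482.)
d(q) = -12 - 2*q² (d(q) = -2*(6 + q*q) = -2*(6 + q²) = -12 - 2*q²)
(d(-99) + v(125)) + R = ((-12 - 2*(-99)²) - 525) + 289447/3 = ((-12 - 2*9801) - 525) + 289447/3 = ((-12 - 19602) - 525) + 289447/3 = (-19614 - 525) + 289447/3 = -20139 + 289447/3 = 229030/3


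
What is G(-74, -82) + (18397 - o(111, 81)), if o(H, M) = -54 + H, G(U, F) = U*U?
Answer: 23816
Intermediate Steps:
G(U, F) = U**2
G(-74, -82) + (18397 - o(111, 81)) = (-74)**2 + (18397 - (-54 + 111)) = 5476 + (18397 - 1*57) = 5476 + (18397 - 57) = 5476 + 18340 = 23816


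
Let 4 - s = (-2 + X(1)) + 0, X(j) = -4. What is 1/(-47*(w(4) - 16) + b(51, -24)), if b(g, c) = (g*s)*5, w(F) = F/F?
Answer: 1/3255 ≈ 0.00030722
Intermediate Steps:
w(F) = 1
s = 10 (s = 4 - ((-2 - 4) + 0) = 4 - (-6 + 0) = 4 - 1*(-6) = 4 + 6 = 10)
b(g, c) = 50*g (b(g, c) = (g*10)*5 = (10*g)*5 = 50*g)
1/(-47*(w(4) - 16) + b(51, -24)) = 1/(-47*(1 - 16) + 50*51) = 1/(-47*(-15) + 2550) = 1/(705 + 2550) = 1/3255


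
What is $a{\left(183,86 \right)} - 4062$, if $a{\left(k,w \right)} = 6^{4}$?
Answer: $-2766$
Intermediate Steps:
$a{\left(k,w \right)} = 1296$
$a{\left(183,86 \right)} - 4062 = 1296 - 4062 = -2766$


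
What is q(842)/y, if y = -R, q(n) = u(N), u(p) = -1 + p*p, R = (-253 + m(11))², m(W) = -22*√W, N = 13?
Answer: -96264/28462225 + 15456*√11/28462225 ≈ -0.0015811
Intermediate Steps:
R = (-253 - 22*√11)² ≈ 1.0625e+5
u(p) = -1 + p²
q(n) = 168 (q(n) = -1 + 13² = -1 + 169 = 168)
y = -69333 - 11132*√11 (y = -(69333 + 11132*√11) = -69333 - 11132*√11 ≈ -1.0625e+5)
q(842)/y = 168/(-69333 - 11132*√11)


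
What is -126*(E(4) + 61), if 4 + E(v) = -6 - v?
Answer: -5922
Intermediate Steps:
E(v) = -10 - v (E(v) = -4 + (-6 - v) = -10 - v)
-126*(E(4) + 61) = -126*((-10 - 1*4) + 61) = -126*((-10 - 4) + 61) = -126*(-14 + 61) = -126*47 = -5922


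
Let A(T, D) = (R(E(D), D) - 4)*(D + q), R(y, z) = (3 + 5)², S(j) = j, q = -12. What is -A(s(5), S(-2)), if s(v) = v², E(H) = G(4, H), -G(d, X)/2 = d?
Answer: 840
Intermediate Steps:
G(d, X) = -2*d
E(H) = -8 (E(H) = -2*4 = -8)
R(y, z) = 64 (R(y, z) = 8² = 64)
A(T, D) = -720 + 60*D (A(T, D) = (64 - 4)*(D - 12) = 60*(-12 + D) = -720 + 60*D)
-A(s(5), S(-2)) = -(-720 + 60*(-2)) = -(-720 - 120) = -1*(-840) = 840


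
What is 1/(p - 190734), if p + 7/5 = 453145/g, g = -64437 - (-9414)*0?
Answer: -322185/61454350574 ≈ -5.2427e-6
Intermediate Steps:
g = -64437 (g = -64437 - 1*0 = -64437 + 0 = -64437)
p = -2716784/322185 (p = -7/5 + 453145/(-64437) = -7/5 + 453145*(-1/64437) = -7/5 - 453145/64437 = -2716784/322185 ≈ -8.4324)
1/(p - 190734) = 1/(-2716784/322185 - 190734) = 1/(-61454350574/322185) = -322185/61454350574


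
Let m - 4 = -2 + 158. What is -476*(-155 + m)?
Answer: -2380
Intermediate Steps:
m = 160 (m = 4 + (-2 + 158) = 4 + 156 = 160)
-476*(-155 + m) = -476*(-155 + 160) = -476*5 = -2380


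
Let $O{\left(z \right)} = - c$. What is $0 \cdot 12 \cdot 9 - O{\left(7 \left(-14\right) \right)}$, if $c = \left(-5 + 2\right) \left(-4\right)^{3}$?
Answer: $192$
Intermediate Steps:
$c = 192$ ($c = \left(-3\right) \left(-64\right) = 192$)
$O{\left(z \right)} = -192$ ($O{\left(z \right)} = \left(-1\right) 192 = -192$)
$0 \cdot 12 \cdot 9 - O{\left(7 \left(-14\right) \right)} = 0 \cdot 12 \cdot 9 - -192 = 0 \cdot 9 + 192 = 0 + 192 = 192$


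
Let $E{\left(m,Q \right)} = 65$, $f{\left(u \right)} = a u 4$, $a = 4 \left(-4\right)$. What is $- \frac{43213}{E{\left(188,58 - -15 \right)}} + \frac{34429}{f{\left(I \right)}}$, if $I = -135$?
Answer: $- \frac{74224487}{112320} \approx -660.83$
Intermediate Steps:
$a = -16$
$f{\left(u \right)} = - 64 u$ ($f{\left(u \right)} = - 16 u 4 = - 16 \cdot 4 u = - 64 u$)
$- \frac{43213}{E{\left(188,58 - -15 \right)}} + \frac{34429}{f{\left(I \right)}} = - \frac{43213}{65} + \frac{34429}{\left(-64\right) \left(-135\right)} = \left(-43213\right) \frac{1}{65} + \frac{34429}{8640} = - \frac{43213}{65} + 34429 \cdot \frac{1}{8640} = - \frac{43213}{65} + \frac{34429}{8640} = - \frac{74224487}{112320}$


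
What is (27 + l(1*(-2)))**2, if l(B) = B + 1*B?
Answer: 529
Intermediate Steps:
l(B) = 2*B (l(B) = B + B = 2*B)
(27 + l(1*(-2)))**2 = (27 + 2*(1*(-2)))**2 = (27 + 2*(-2))**2 = (27 - 4)**2 = 23**2 = 529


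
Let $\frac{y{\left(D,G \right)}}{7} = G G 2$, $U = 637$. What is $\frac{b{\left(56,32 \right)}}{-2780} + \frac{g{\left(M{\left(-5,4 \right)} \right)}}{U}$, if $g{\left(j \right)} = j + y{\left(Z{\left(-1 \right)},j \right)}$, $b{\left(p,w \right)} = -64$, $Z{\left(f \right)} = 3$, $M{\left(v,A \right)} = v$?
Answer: $\frac{249967}{442715} \approx 0.56462$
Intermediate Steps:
$y{\left(D,G \right)} = 14 G^{2}$ ($y{\left(D,G \right)} = 7 G G 2 = 7 G^{2} \cdot 2 = 7 \cdot 2 G^{2} = 14 G^{2}$)
$g{\left(j \right)} = j + 14 j^{2}$
$\frac{b{\left(56,32 \right)}}{-2780} + \frac{g{\left(M{\left(-5,4 \right)} \right)}}{U} = - \frac{64}{-2780} + \frac{\left(-5\right) \left(1 + 14 \left(-5\right)\right)}{637} = \left(-64\right) \left(- \frac{1}{2780}\right) + - 5 \left(1 - 70\right) \frac{1}{637} = \frac{16}{695} + \left(-5\right) \left(-69\right) \frac{1}{637} = \frac{16}{695} + 345 \cdot \frac{1}{637} = \frac{16}{695} + \frac{345}{637} = \frac{249967}{442715}$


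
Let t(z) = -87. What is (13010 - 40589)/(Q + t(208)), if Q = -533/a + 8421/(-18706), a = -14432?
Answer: 90797128224/287786779 ≈ 315.50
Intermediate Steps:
Q = -1360507/3292256 (Q = -533/(-14432) + 8421/(-18706) = -533*(-1/14432) + 8421*(-1/18706) = 13/352 - 8421/18706 = -1360507/3292256 ≈ -0.41324)
(13010 - 40589)/(Q + t(208)) = (13010 - 40589)/(-1360507/3292256 - 87) = -27579/(-287786779/3292256) = -27579*(-3292256/287786779) = 90797128224/287786779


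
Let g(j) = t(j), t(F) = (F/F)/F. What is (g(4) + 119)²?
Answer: 227529/16 ≈ 14221.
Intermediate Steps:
t(F) = 1/F
g(j) = 1/j
(g(4) + 119)² = (1/4 + 119)² = (¼ + 119)² = (477/4)² = 227529/16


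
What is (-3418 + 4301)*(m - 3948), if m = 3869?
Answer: -69757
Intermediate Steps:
(-3418 + 4301)*(m - 3948) = (-3418 + 4301)*(3869 - 3948) = 883*(-79) = -69757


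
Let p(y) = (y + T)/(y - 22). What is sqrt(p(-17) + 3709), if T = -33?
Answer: sqrt(5643339)/39 ≈ 60.912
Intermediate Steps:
p(y) = (-33 + y)/(-22 + y) (p(y) = (y - 33)/(y - 22) = (-33 + y)/(-22 + y))
sqrt(p(-17) + 3709) = sqrt((-33 - 17)/(-22 - 17) + 3709) = sqrt(-50/(-39) + 3709) = sqrt(-1/39*(-50) + 3709) = sqrt(50/39 + 3709) = sqrt(144701/39) = sqrt(5643339)/39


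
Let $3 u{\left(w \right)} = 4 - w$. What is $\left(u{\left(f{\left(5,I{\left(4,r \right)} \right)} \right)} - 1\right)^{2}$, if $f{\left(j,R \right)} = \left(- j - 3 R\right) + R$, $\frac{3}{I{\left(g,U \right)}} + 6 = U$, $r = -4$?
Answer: $\frac{81}{25} \approx 3.24$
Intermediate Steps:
$I{\left(g,U \right)} = \frac{3}{-6 + U}$
$f{\left(j,R \right)} = - j - 2 R$
$u{\left(w \right)} = \frac{4}{3} - \frac{w}{3}$ ($u{\left(w \right)} = \frac{4 - w}{3} = \frac{4}{3} - \frac{w}{3}$)
$\left(u{\left(f{\left(5,I{\left(4,r \right)} \right)} \right)} - 1\right)^{2} = \left(\left(\frac{4}{3} - \frac{\left(-1\right) 5 - 2 \frac{3}{-6 - 4}}{3}\right) - 1\right)^{2} = \left(\left(\frac{4}{3} - \frac{-5 - 2 \frac{3}{-10}}{3}\right) - 1\right)^{2} = \left(\left(\frac{4}{3} - \frac{-5 - 2 \cdot 3 \left(- \frac{1}{10}\right)}{3}\right) - 1\right)^{2} = \left(\left(\frac{4}{3} - \frac{-5 - - \frac{3}{5}}{3}\right) - 1\right)^{2} = \left(\left(\frac{4}{3} - \frac{-5 + \frac{3}{5}}{3}\right) - 1\right)^{2} = \left(\left(\frac{4}{3} - - \frac{22}{15}\right) - 1\right)^{2} = \left(\left(\frac{4}{3} + \frac{22}{15}\right) - 1\right)^{2} = \left(\frac{14}{5} - 1\right)^{2} = \left(\frac{9}{5}\right)^{2} = \frac{81}{25}$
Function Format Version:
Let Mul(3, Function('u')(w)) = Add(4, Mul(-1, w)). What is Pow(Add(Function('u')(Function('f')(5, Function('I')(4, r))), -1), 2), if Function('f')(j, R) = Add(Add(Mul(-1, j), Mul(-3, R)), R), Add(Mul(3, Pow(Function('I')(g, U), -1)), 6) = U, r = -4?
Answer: Rational(81, 25) ≈ 3.2400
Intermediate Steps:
Function('I')(g, U) = Mul(3, Pow(Add(-6, U), -1))
Function('f')(j, R) = Add(Mul(-1, j), Mul(-2, R))
Function('u')(w) = Add(Rational(4, 3), Mul(Rational(-1, 3), w)) (Function('u')(w) = Mul(Rational(1, 3), Add(4, Mul(-1, w))) = Add(Rational(4, 3), Mul(Rational(-1, 3), w)))
Pow(Add(Function('u')(Function('f')(5, Function('I')(4, r))), -1), 2) = Pow(Add(Add(Rational(4, 3), Mul(Rational(-1, 3), Add(Mul(-1, 5), Mul(-2, Mul(3, Pow(Add(-6, -4), -1)))))), -1), 2) = Pow(Add(Add(Rational(4, 3), Mul(Rational(-1, 3), Add(-5, Mul(-2, Mul(3, Pow(-10, -1)))))), -1), 2) = Pow(Add(Add(Rational(4, 3), Mul(Rational(-1, 3), Add(-5, Mul(-2, Mul(3, Rational(-1, 10)))))), -1), 2) = Pow(Add(Add(Rational(4, 3), Mul(Rational(-1, 3), Add(-5, Mul(-2, Rational(-3, 10))))), -1), 2) = Pow(Add(Add(Rational(4, 3), Mul(Rational(-1, 3), Add(-5, Rational(3, 5)))), -1), 2) = Pow(Add(Add(Rational(4, 3), Mul(Rational(-1, 3), Rational(-22, 5))), -1), 2) = Pow(Add(Add(Rational(4, 3), Rational(22, 15)), -1), 2) = Pow(Add(Rational(14, 5), -1), 2) = Pow(Rational(9, 5), 2) = Rational(81, 25)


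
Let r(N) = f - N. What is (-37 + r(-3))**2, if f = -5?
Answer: 1521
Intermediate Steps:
r(N) = -5 - N
(-37 + r(-3))**2 = (-37 + (-5 - 1*(-3)))**2 = (-37 + (-5 + 3))**2 = (-37 - 2)**2 = (-39)**2 = 1521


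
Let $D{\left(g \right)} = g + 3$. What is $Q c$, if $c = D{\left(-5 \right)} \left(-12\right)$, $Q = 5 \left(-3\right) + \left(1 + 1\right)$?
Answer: $-312$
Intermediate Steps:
$D{\left(g \right)} = 3 + g$
$Q = -13$ ($Q = -15 + 2 = -13$)
$c = 24$ ($c = \left(3 - 5\right) \left(-12\right) = \left(-2\right) \left(-12\right) = 24$)
$Q c = \left(-13\right) 24 = -312$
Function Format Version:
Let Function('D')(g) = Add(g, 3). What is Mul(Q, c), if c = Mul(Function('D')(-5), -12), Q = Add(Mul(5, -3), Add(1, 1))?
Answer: -312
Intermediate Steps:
Function('D')(g) = Add(3, g)
Q = -13 (Q = Add(-15, 2) = -13)
c = 24 (c = Mul(Add(3, -5), -12) = Mul(-2, -12) = 24)
Mul(Q, c) = Mul(-13, 24) = -312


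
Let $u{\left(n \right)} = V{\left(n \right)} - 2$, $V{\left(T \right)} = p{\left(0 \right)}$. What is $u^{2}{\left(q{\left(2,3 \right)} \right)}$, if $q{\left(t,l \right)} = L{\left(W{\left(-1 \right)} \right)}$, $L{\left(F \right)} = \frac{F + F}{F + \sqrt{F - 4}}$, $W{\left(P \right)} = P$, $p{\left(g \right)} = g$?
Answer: $4$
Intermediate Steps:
$L{\left(F \right)} = \frac{2 F}{F + \sqrt{-4 + F}}$
$V{\left(T \right)} = 0$
$q{\left(t,l \right)} = - \frac{2}{-1 + i \sqrt{5}}$ ($q{\left(t,l \right)} = 2 \left(-1\right) \frac{1}{-1 + \sqrt{-4 - 1}} = 2 \left(-1\right) \frac{1}{-1 + \sqrt{-5}} = 2 \left(-1\right) \frac{1}{-1 + i \sqrt{5}} = - \frac{2}{-1 + i \sqrt{5}}$)
$u{\left(n \right)} = -2$ ($u{\left(n \right)} = 0 - 2 = -2$)
$u^{2}{\left(q{\left(2,3 \right)} \right)} = \left(-2\right)^{2} = 4$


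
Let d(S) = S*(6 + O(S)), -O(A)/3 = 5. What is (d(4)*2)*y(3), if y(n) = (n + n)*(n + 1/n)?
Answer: -1440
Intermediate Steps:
O(A) = -15 (O(A) = -3*5 = -15)
d(S) = -9*S (d(S) = S*(6 - 15) = S*(-9) = -9*S)
y(n) = 2*n*(n + 1/n) (y(n) = (2*n)*(n + 1/n) = 2*n*(n + 1/n))
(d(4)*2)*y(3) = (-9*4*2)*(2 + 2*3²) = (-36*2)*(2 + 2*9) = -72*(2 + 18) = -72*20 = -1440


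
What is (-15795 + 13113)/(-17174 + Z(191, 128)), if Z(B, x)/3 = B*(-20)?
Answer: 1341/14317 ≈ 0.093665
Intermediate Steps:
Z(B, x) = -60*B (Z(B, x) = 3*(B*(-20)) = 3*(-20*B) = -60*B)
(-15795 + 13113)/(-17174 + Z(191, 128)) = (-15795 + 13113)/(-17174 - 60*191) = -2682/(-17174 - 11460) = -2682/(-28634) = -2682*(-1/28634) = 1341/14317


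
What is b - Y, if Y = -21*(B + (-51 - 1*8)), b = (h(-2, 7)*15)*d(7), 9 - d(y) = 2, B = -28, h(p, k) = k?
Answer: -1092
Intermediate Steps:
d(y) = 7 (d(y) = 9 - 1*2 = 9 - 2 = 7)
b = 735 (b = (7*15)*7 = 105*7 = 735)
Y = 1827 (Y = -21*(-28 + (-51 - 1*8)) = -21*(-28 + (-51 - 8)) = -21*(-28 - 59) = -21*(-87) = 1827)
b - Y = 735 - 1*1827 = 735 - 1827 = -1092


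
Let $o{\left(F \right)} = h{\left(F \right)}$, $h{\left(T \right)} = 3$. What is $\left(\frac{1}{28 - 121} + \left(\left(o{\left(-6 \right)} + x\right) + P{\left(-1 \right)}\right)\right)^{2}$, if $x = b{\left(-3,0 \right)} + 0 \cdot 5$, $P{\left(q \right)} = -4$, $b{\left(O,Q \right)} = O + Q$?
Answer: $\frac{139129}{8649} \approx 16.086$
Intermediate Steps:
$x = -3$ ($x = \left(-3 + 0\right) + 0 \cdot 5 = -3 + 0 = -3$)
$o{\left(F \right)} = 3$
$\left(\frac{1}{28 - 121} + \left(\left(o{\left(-6 \right)} + x\right) + P{\left(-1 \right)}\right)\right)^{2} = \left(\frac{1}{28 - 121} + \left(\left(3 - 3\right) - 4\right)\right)^{2} = \left(\frac{1}{-93} + \left(0 - 4\right)\right)^{2} = \left(- \frac{1}{93} - 4\right)^{2} = \left(- \frac{373}{93}\right)^{2} = \frac{139129}{8649}$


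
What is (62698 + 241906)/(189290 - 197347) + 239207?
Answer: 1926986195/8057 ≈ 2.3917e+5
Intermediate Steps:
(62698 + 241906)/(189290 - 197347) + 239207 = 304604/(-8057) + 239207 = 304604*(-1/8057) + 239207 = -304604/8057 + 239207 = 1926986195/8057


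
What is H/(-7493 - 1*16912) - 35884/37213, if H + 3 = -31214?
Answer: 285929201/908183265 ≈ 0.31484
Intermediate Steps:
H = -31217 (H = -3 - 31214 = -31217)
H/(-7493 - 1*16912) - 35884/37213 = -31217/(-7493 - 1*16912) - 35884/37213 = -31217/(-7493 - 16912) - 35884*1/37213 = -31217/(-24405) - 35884/37213 = -31217*(-1/24405) - 35884/37213 = 31217/24405 - 35884/37213 = 285929201/908183265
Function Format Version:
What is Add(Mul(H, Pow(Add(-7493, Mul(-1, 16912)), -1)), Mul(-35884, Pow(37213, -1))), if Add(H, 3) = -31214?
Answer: Rational(285929201, 908183265) ≈ 0.31484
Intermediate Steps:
H = -31217 (H = Add(-3, -31214) = -31217)
Add(Mul(H, Pow(Add(-7493, Mul(-1, 16912)), -1)), Mul(-35884, Pow(37213, -1))) = Add(Mul(-31217, Pow(Add(-7493, Mul(-1, 16912)), -1)), Mul(-35884, Pow(37213, -1))) = Add(Mul(-31217, Pow(Add(-7493, -16912), -1)), Mul(-35884, Rational(1, 37213))) = Add(Mul(-31217, Pow(-24405, -1)), Rational(-35884, 37213)) = Add(Mul(-31217, Rational(-1, 24405)), Rational(-35884, 37213)) = Add(Rational(31217, 24405), Rational(-35884, 37213)) = Rational(285929201, 908183265)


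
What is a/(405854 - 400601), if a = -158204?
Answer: -158204/5253 ≈ -30.117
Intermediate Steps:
a/(405854 - 400601) = -158204/(405854 - 400601) = -158204/5253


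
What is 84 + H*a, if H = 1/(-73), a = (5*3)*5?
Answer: 6057/73 ≈ 82.973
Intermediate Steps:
a = 75 (a = 15*5 = 75)
H = -1/73 ≈ -0.013699
84 + H*a = 84 - 1/73*75 = 84 - 75/73 = 6057/73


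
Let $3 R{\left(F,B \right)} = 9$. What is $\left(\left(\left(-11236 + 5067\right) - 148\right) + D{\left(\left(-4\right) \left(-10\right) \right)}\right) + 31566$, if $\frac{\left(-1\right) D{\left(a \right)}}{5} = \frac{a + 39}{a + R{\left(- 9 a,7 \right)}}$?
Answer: $\frac{1085312}{43} \approx 25240.0$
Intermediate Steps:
$R{\left(F,B \right)} = 3$ ($R{\left(F,B \right)} = \frac{1}{3} \cdot 9 = 3$)
$D{\left(a \right)} = - \frac{5 \left(39 + a\right)}{3 + a}$ ($D{\left(a \right)} = - 5 \frac{a + 39}{a + 3} = - 5 \frac{39 + a}{3 + a} = - \frac{5 \left(39 + a\right)}{3 + a}$)
$\left(\left(\left(-11236 + 5067\right) - 148\right) + D{\left(\left(-4\right) \left(-10\right) \right)}\right) + 31566 = \left(\left(\left(-11236 + 5067\right) - 148\right) + \frac{5 \left(-39 - \left(-4\right) \left(-10\right)\right)}{3 - -40}\right) + 31566 = \left(\left(-6169 - 148\right) + \frac{5 \left(-39 - 40\right)}{3 + 40}\right) + 31566 = \left(-6317 + \frac{5 \left(-39 - 40\right)}{43}\right) + 31566 = \left(-6317 + 5 \cdot \frac{1}{43} \left(-79\right)\right) + 31566 = \left(-6317 - \frac{395}{43}\right) + 31566 = - \frac{272026}{43} + 31566 = \frac{1085312}{43}$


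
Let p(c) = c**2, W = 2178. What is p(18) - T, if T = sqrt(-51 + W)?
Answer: 324 - sqrt(2127) ≈ 277.88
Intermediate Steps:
T = sqrt(2127) (T = sqrt(-51 + 2178) = sqrt(2127) ≈ 46.119)
p(18) - T = 18**2 - sqrt(2127) = 324 - sqrt(2127)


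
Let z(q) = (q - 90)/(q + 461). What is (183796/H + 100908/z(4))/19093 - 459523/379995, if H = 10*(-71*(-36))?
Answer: -3958500596918171/132901569392130 ≈ -29.785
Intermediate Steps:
H = 25560 (H = 10*2556 = 25560)
z(q) = (-90 + q)/(461 + q)
(183796/H + 100908/z(4))/19093 - 459523/379995 = (183796/25560 + 100908/(((-90 + 4)/(461 + 4))))/19093 - 459523/379995 = (183796*(1/25560) + 100908/((-86/465)))*(1/19093) - 459523*1/379995 = (45949/6390 + 100908/(((1/465)*(-86))))*(1/19093) - 459523/379995 = (45949/6390 + 100908/(-86/465))*(1/19093) - 459523/379995 = (45949/6390 + 100908*(-465/86))*(1/19093) - 459523/379995 = (45949/6390 - 23461110/43)*(1/19093) - 459523/379995 = -149914517093/274770*1/19093 - 459523/379995 = -149914517093/5246183610 - 459523/379995 = -3958500596918171/132901569392130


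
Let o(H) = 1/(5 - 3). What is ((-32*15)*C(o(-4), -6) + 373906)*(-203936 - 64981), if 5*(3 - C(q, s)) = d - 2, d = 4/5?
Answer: -500657300418/5 ≈ -1.0013e+11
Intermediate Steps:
d = ⅘ (d = 4*(⅕) = ⅘ ≈ 0.80000)
o(H) = ½ (o(H) = 1/2 = ½)
C(q, s) = 81/25 (C(q, s) = 3 - (⅘ - 2)/5 = 3 - ⅕*(-6/5) = 3 + 6/25 = 81/25)
((-32*15)*C(o(-4), -6) + 373906)*(-203936 - 64981) = (-32*15*(81/25) + 373906)*(-203936 - 64981) = (-480*81/25 + 373906)*(-268917) = (-7776/5 + 373906)*(-268917) = (1861754/5)*(-268917) = -500657300418/5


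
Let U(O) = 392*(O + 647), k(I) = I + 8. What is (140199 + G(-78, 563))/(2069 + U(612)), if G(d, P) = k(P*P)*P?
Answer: 59532750/165199 ≈ 360.37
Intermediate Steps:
k(I) = 8 + I
U(O) = 253624 + 392*O (U(O) = 392*(647 + O) = 253624 + 392*O)
G(d, P) = P*(8 + P**2) (G(d, P) = (8 + P*P)*P = (8 + P**2)*P = P*(8 + P**2))
(140199 + G(-78, 563))/(2069 + U(612)) = (140199 + 563*(8 + 563**2))/(2069 + (253624 + 392*612)) = (140199 + 563*(8 + 316969))/(2069 + (253624 + 239904)) = (140199 + 563*316977)/(2069 + 493528) = (140199 + 178458051)/495597 = 178598250*(1/495597) = 59532750/165199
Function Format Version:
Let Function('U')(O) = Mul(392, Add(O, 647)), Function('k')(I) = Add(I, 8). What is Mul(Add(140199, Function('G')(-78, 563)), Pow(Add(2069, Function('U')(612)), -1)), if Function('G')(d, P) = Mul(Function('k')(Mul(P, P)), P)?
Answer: Rational(59532750, 165199) ≈ 360.37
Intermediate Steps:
Function('k')(I) = Add(8, I)
Function('U')(O) = Add(253624, Mul(392, O)) (Function('U')(O) = Mul(392, Add(647, O)) = Add(253624, Mul(392, O)))
Function('G')(d, P) = Mul(P, Add(8, Pow(P, 2))) (Function('G')(d, P) = Mul(Add(8, Mul(P, P)), P) = Mul(Add(8, Pow(P, 2)), P) = Mul(P, Add(8, Pow(P, 2))))
Mul(Add(140199, Function('G')(-78, 563)), Pow(Add(2069, Function('U')(612)), -1)) = Mul(Add(140199, Mul(563, Add(8, Pow(563, 2)))), Pow(Add(2069, Add(253624, Mul(392, 612))), -1)) = Mul(Add(140199, Mul(563, Add(8, 316969))), Pow(Add(2069, Add(253624, 239904)), -1)) = Mul(Add(140199, Mul(563, 316977)), Pow(Add(2069, 493528), -1)) = Mul(Add(140199, 178458051), Pow(495597, -1)) = Mul(178598250, Rational(1, 495597)) = Rational(59532750, 165199)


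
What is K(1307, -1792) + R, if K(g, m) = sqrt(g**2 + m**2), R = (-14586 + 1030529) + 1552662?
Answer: 2568605 + sqrt(4919513) ≈ 2.5708e+6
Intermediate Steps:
R = 2568605 (R = 1015943 + 1552662 = 2568605)
K(1307, -1792) + R = sqrt(1307**2 + (-1792)**2) + 2568605 = sqrt(1708249 + 3211264) + 2568605 = sqrt(4919513) + 2568605 = 2568605 + sqrt(4919513)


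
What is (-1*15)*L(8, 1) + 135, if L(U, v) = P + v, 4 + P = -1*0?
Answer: 180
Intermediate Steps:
P = -4 (P = -4 - 1*0 = -4 + 0 = -4)
L(U, v) = -4 + v
(-1*15)*L(8, 1) + 135 = (-1*15)*(-4 + 1) + 135 = -15*(-3) + 135 = 45 + 135 = 180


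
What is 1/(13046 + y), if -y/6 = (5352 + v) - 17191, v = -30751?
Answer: 1/268586 ≈ 3.7232e-6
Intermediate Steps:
y = 255540 (y = -6*((5352 - 30751) - 17191) = -6*(-25399 - 17191) = -6*(-42590) = 255540)
1/(13046 + y) = 1/(13046 + 255540) = 1/268586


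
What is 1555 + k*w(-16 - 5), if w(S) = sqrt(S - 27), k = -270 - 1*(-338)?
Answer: 1555 + 272*I*sqrt(3) ≈ 1555.0 + 471.12*I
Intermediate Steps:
k = 68 (k = -270 + 338 = 68)
w(S) = sqrt(-27 + S)
1555 + k*w(-16 - 5) = 1555 + 68*sqrt(-27 + (-16 - 5)) = 1555 + 68*sqrt(-27 - 21) = 1555 + 68*sqrt(-48) = 1555 + 68*(4*I*sqrt(3)) = 1555 + 272*I*sqrt(3)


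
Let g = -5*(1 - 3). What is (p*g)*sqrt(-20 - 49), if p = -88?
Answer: -880*I*sqrt(69) ≈ -7309.8*I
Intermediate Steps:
g = 10 (g = -5*(-2) = 10)
(p*g)*sqrt(-20 - 49) = (-88*10)*sqrt(-20 - 49) = -880*I*sqrt(69)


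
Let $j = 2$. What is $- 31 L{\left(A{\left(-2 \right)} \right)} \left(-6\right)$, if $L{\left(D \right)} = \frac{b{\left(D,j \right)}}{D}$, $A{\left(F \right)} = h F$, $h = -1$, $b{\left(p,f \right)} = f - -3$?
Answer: $465$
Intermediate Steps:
$b{\left(p,f \right)} = 3 + f$ ($b{\left(p,f \right)} = f + 3 = 3 + f$)
$A{\left(F \right)} = - F$
$L{\left(D \right)} = \frac{5}{D}$ ($L{\left(D \right)} = \frac{3 + 2}{D} = \frac{5}{D}$)
$- 31 L{\left(A{\left(-2 \right)} \right)} \left(-6\right) = - 31 \frac{5}{\left(-1\right) \left(-2\right)} \left(-6\right) = - 31 \cdot \frac{5}{2} \left(-6\right) = - 31 \cdot 5 \cdot \frac{1}{2} \left(-6\right) = \left(-31\right) \frac{5}{2} \left(-6\right) = \left(- \frac{155}{2}\right) \left(-6\right) = 465$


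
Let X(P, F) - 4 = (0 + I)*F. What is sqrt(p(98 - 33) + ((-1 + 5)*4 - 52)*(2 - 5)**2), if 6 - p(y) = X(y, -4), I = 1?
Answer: I*sqrt(318) ≈ 17.833*I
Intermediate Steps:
X(P, F) = 4 + F (X(P, F) = 4 + (0 + 1)*F = 4 + 1*F = 4 + F)
p(y) = 6 (p(y) = 6 - (4 - 4) = 6 - 1*0 = 6 + 0 = 6)
sqrt(p(98 - 33) + ((-1 + 5)*4 - 52)*(2 - 5)**2) = sqrt(6 + ((-1 + 5)*4 - 52)*(2 - 5)**2) = sqrt(6 + (4*4 - 52)*(-3)**2) = sqrt(6 + (16 - 52)*9) = sqrt(6 - 36*9) = sqrt(6 - 324) = sqrt(-318) = I*sqrt(318)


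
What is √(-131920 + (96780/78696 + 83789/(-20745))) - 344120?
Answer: -344120 + I*√30144256379652607670/15116190 ≈ -3.4412e+5 + 363.21*I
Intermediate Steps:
√(-131920 + (96780/78696 + 83789/(-20745))) - 344120 = √(-131920 + (96780*(1/78696) + 83789*(-1/20745))) - 344120 = √(-131920 + (8065/6558 - 83789/20745)) - 344120 = √(-131920 - 127393279/45348570) - 344120 = √(-5982510747679/45348570) - 344120 = I*√30144256379652607670/15116190 - 344120 = -344120 + I*√30144256379652607670/15116190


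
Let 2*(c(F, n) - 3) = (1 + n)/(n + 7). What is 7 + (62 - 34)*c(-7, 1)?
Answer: 189/2 ≈ 94.500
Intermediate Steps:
c(F, n) = 3 + (1 + n)/(2*(7 + n)) (c(F, n) = 3 + ((1 + n)/(n + 7))/2 = 3 + ((1 + n)/(7 + n))/2 = 3 + (1 + n)/(2*(7 + n)))
7 + (62 - 34)*c(-7, 1) = 7 + (62 - 34)*((43 + 7*1)/(2*(7 + 1))) = 7 + 28*((½)*(43 + 7)/8) = 7 + 28*((½)*(⅛)*50) = 7 + 28*(25/8) = 7 + 175/2 = 189/2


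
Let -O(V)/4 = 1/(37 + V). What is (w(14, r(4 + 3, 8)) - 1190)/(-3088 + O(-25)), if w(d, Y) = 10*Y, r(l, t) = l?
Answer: 672/1853 ≈ 0.36266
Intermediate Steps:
O(V) = -4/(37 + V)
(w(14, r(4 + 3, 8)) - 1190)/(-3088 + O(-25)) = (10*(4 + 3) - 1190)/(-3088 - 4/(37 - 25)) = (10*7 - 1190)/(-3088 - 4/12) = (70 - 1190)/(-3088 - 4*1/12) = -1120/(-3088 - 1/3) = -1120/(-9265/3) = -1120*(-3/9265) = 672/1853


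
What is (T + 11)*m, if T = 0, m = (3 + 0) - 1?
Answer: 22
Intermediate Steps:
m = 2 (m = 3 - 1 = 2)
(T + 11)*m = (0 + 11)*2 = 11*2 = 22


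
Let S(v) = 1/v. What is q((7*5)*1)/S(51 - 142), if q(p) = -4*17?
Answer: 6188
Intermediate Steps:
q(p) = -68
q((7*5)*1)/S(51 - 142) = -68/(1/(51 - 142)) = -68/(1/(-91)) = -68/(-1/91) = -68*(-91) = 6188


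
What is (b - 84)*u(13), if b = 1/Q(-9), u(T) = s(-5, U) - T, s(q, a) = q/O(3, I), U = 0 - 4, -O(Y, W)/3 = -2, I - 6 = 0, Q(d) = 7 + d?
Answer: 14027/12 ≈ 1168.9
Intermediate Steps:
I = 6 (I = 6 + 0 = 6)
O(Y, W) = 6 (O(Y, W) = -3*(-2) = 6)
U = -4
s(q, a) = q/6
u(T) = -5/6 - T (u(T) = (1/6)*(-5) - T = -5/6 - T)
b = -1/2 (b = 1/(7 - 9) = 1/(-2) = -1/2 ≈ -0.50000)
(b - 84)*u(13) = (-1/2 - 84)*(-5/6 - 1*13) = -169*(-5/6 - 13)/2 = -169/2*(-83/6) = 14027/12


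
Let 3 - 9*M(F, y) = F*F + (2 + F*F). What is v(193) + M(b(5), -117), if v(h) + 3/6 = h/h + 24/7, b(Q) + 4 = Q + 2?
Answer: 257/126 ≈ 2.0397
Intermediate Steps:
b(Q) = -2 + Q (b(Q) = -4 + (Q + 2) = -4 + (2 + Q) = -2 + Q)
v(h) = 55/14 (v(h) = -1/2 + (h/h + 24/7) = -1/2 + (1 + 24*(1/7)) = -1/2 + (1 + 24/7) = -1/2 + 31/7 = 55/14)
M(F, y) = 1/9 - 2*F**2/9 (M(F, y) = 1/3 - (F*F + (2 + F*F))/9 = 1/3 - (F**2 + (2 + F**2))/9 = 1/3 - (2 + 2*F**2)/9 = 1/3 + (-2/9 - 2*F**2/9) = 1/9 - 2*F**2/9)
v(193) + M(b(5), -117) = 55/14 + (1/9 - 2*(-2 + 5)**2/9) = 55/14 + (1/9 - 2/9*3**2) = 55/14 + (1/9 - 2/9*9) = 55/14 + (1/9 - 2) = 55/14 - 17/9 = 257/126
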